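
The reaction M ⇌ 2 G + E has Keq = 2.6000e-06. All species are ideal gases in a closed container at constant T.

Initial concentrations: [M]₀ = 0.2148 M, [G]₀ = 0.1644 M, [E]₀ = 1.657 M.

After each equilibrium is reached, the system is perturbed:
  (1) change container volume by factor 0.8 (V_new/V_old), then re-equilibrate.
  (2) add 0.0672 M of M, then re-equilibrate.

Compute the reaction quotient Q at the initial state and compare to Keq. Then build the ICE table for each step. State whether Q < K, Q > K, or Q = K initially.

Q₀ = 0.2085; Q > K (proceeds reverse)

Q₀ = 0.2085 vs Keq = 2.6000e-06 ⇒ Q>K, reverse
Step 1:
                  M         G         E
  init       0.2148    0.1644     1.657
  Δ         0.08185   -0.1637  -0.08185
  eq         0.2967 6.9976e-04     1.575
  solve Keq expr → x = -0.08185; check Q = 2.6000e-06
Then change container volume by factor 0.8 (V_new/V_old).
Step 2:
                  M         G         E
  init       0.3708 8.7470e-04     1.969
  Δ       8.7421e-05 -1.7484e-04 -8.7421e-05
  eq         0.3709 6.9986e-04     1.969
  solve Keq expr → x = -8.7421e-05; check Q = 2.6000e-06
Then add 0.0672 M of M.
Step 3:
                  M         G         E
  init       0.4381 6.9986e-04     1.969
  Δ       -3.0365e-05 6.0730e-05 3.0365e-05
  eq         0.4381 7.6059e-04     1.969
  solve Keq expr → x = 3.0365e-05; check Q = 2.6000e-06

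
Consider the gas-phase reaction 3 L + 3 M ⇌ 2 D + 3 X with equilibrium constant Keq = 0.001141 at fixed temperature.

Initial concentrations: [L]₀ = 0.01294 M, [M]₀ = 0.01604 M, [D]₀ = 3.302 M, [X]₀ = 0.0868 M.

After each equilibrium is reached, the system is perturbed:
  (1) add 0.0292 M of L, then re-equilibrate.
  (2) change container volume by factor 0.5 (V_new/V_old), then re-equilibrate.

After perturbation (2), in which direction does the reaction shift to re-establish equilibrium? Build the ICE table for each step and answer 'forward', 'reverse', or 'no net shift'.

Direction: forward

Q₀ = 7.9744e+08 vs Keq = 0.001141 ⇒ Q>K, reverse
Step 1:
                   L          M          D          X
  init       0.01294    0.01604      3.302     0.0868
  Δ          0.08632    0.08632   -0.05754   -0.08632
  eq         0.09926     0.1024      3.244 4.8440e-04
  solve Keq expr → x = -0.02877; check Q = 0.001141
Then add 0.0292 M of L.
Step 2:
                   L          M          D          X
  init        0.1285     0.1024      3.244 4.8440e-04
  Δ       -1.4094e-04 -1.4094e-04 9.3961e-05 1.4094e-04
  eq          0.1283     0.1022      3.245 6.2534e-04
  solve Keq expr → x = 4.6981e-05; check Q = 0.001141
Then change container volume by factor 0.5 (V_new/V_old).
Step 3:
                   L          M          D          X
  init        0.2566     0.2044      6.489   0.001251
  Δ       -3.2061e-04 -3.2061e-04 2.1374e-04 3.2061e-04
  eq          0.2563     0.2041      6.489   0.001571
  solve Keq expr → x = 1.0687e-04; check Q = 0.001141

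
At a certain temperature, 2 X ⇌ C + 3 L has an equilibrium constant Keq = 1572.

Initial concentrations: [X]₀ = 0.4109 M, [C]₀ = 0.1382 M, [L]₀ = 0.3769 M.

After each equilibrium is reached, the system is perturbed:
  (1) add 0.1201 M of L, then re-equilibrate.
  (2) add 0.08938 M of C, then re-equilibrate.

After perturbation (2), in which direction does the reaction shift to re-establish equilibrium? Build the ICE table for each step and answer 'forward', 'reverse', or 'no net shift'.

Direction: reverse

Q₀ = 0.04382 vs Keq = 1572 ⇒ Q<K, forward
Step 1:
                   X          C          L
  I           0.4109     0.1382     0.3769
  C          -0.3969     0.1984     0.5953
  E          0.01403     0.3366     0.9722
  solve Keq expr → x = 0.1984; check Q = 1572
Then add 0.1201 M of L.
Step 2:
                   X          C          L
  I          0.01403     0.3366      1.092
  C         0.002558  -0.001279  -0.003838
  E          0.01659     0.3354      1.088
  solve Keq expr → x = -0.001279; check Q = 1572
Then add 0.08938 M of C.
Step 3:
                   X          C          L
  I          0.01659     0.4247      1.088
  C         0.001982 -9.9090e-04  -0.002973
  E          0.01857     0.4237      1.085
  solve Keq expr → x = -9.9090e-04; check Q = 1572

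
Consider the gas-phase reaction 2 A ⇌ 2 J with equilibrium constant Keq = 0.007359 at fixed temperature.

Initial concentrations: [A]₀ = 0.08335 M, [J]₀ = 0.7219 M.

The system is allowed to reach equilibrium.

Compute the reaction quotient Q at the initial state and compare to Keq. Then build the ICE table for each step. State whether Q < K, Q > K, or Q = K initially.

Q₀ = 75.01; Q > K (proceeds reverse)

Q₀ = 75.01 vs Keq = 0.007359 ⇒ Q>K, reverse
Step 1:
                    A           J
  Initial     0.08335      0.7219
  Change       0.6583     -0.6583
  Equil        0.7416     0.06362
  solve Keq expr → x = -0.3291; check Q = 0.007359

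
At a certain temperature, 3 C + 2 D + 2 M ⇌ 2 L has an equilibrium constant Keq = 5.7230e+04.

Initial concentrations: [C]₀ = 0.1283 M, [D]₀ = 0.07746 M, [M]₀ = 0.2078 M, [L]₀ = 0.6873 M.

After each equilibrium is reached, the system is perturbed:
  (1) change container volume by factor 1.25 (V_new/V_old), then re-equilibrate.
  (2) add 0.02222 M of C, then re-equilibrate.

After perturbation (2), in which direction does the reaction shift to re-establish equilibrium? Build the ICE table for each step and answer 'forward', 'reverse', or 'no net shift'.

Direction: forward

Q₀ = 8.6331e+05 vs Keq = 5.7230e+04 ⇒ Q>K, reverse
Step 1:
                  C         D         M         L
  Initial    0.1283   0.07746    0.2078    0.6873
  Change    0.06756   0.04504   0.04504  -0.04504
  Equil      0.1959    0.1225    0.2528    0.6423
  solve Keq expr → x = -0.02252; check Q = 5.7230e+04
Then change container volume by factor 1.25 (V_new/V_old).
Step 2:
                  C         D         M         L
  Initial    0.1567     0.098    0.2023    0.5138
  Change    0.02864   0.01909   0.01909  -0.01909
  Equil      0.1853    0.1171    0.2214    0.4947
  solve Keq expr → x = -0.009546; check Q = 5.7230e+04
Then add 0.02222 M of C.
Step 3:
                  C         D         M         L
  Initial    0.2075    0.1171    0.2214    0.4947
  Change  -0.009623 -0.006415 -0.006415  0.006415
  Equil      0.1979    0.1107    0.2149    0.5011
  solve Keq expr → x = 0.003208; check Q = 5.7230e+04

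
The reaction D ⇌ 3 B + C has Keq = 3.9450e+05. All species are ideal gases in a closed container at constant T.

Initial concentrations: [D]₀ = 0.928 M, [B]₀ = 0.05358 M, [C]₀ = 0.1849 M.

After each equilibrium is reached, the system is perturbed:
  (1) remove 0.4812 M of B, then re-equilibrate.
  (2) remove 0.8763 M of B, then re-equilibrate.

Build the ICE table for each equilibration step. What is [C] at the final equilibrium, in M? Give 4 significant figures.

[C]_eq = 1.113 M

Q₀ = 3.0648e-05 vs Keq = 3.9450e+05 ⇒ Q<K, forward
Step 1:
                   D          B          C
  I            0.928    0.05358     0.1849
  C          -0.9279      2.784     0.9279
  E       6.4438e-05      2.837      1.113
  solve Keq expr → x = 0.9279; check Q = 3.9450e+05
Then remove 0.4812 M of B.
Step 2:
                   D          B          C
  I       6.4438e-05      2.356      1.113
  C       -2.7534e-05 8.2602e-05 2.7534e-05
  E       3.6904e-05      2.356      1.113
  solve Keq expr → x = 2.7534e-05; check Q = 3.9450e+05
Then remove 0.8763 M of B.
Step 3:
                   D          B          C
  I       3.6904e-05       1.48      1.113
  C       -2.7758e-05 8.3273e-05 2.7758e-05
  E       9.1461e-06       1.48      1.113
  solve Keq expr → x = 2.7758e-05; check Q = 3.9450e+05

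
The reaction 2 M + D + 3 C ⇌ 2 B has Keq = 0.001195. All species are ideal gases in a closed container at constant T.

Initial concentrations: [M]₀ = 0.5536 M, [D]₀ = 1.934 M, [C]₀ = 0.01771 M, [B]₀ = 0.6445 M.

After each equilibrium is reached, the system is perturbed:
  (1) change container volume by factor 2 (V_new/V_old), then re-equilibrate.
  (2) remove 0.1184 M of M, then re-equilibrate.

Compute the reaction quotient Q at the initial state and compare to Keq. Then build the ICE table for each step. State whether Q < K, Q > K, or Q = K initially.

Q₀ = 1.2617e+05 vs Keq = 0.001195 ⇒ Q>K, reverse
Step 1:
                    M           D           C           B
  I            0.5536       1.934     0.01771      0.6445
  C            0.5933      0.2966      0.8899     -0.5933
  E             1.147       2.231      0.9077      0.0512
  solve Keq expr → x = -0.2966; check Q = 0.001195
Then change container volume by factor 2 (V_new/V_old).
Step 2:
                    M           D           C           B
  I            0.5734       1.115      0.4538      0.0256
  C           0.01836    0.009178     0.02754    -0.01836
  E            0.5918       1.125      0.4814    0.007245
  solve Keq expr → x = -0.009178; check Q = 0.001195
Then remove 0.1184 M of M.
Step 3:
                    M           D           C           B
  I            0.4734       1.125      0.4814    0.007245
  C          0.001393  6.9639e-04    0.002089   -0.001393
  E            0.4748       1.125      0.4835    0.005852
  solve Keq expr → x = -6.9639e-04; check Q = 0.001195

Q₀ = 1.2617e+05; Q > K (proceeds reverse)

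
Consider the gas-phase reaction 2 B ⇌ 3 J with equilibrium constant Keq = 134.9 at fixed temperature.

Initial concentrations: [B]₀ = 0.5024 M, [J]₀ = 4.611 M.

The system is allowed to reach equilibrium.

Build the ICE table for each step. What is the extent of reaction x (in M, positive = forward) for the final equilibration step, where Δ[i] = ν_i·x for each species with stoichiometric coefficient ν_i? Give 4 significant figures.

Q₀ = 388.4 vs Keq = 134.9 ⇒ Q>K, reverse
Step 1:
                   B          J
  init        0.5024      4.611
  Δ           0.2487    -0.3731
  eq          0.7511      4.238
  solve Keq expr → x = -0.1244; check Q = 134.9

x = -0.1244 M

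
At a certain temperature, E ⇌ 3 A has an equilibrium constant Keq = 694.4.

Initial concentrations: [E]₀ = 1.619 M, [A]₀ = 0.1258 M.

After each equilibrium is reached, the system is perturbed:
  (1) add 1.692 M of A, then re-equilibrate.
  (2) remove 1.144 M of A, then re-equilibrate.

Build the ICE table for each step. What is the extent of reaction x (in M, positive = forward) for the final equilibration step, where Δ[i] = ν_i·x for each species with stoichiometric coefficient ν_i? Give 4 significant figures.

Q₀ = 0.00123 vs Keq = 694.4 ⇒ Q<K, forward
Step 1:
                  E         A
  init        1.619    0.1258
  Δ          -1.482     4.445
  eq         0.1375      4.57
  solve Keq expr → x = 1.482; check Q = 694.4
Then add 1.692 M of A.
Step 2:
                  E         A
  init       0.1375     6.262
  Δ          0.1467   -0.4402
  eq         0.2842     5.822
  solve Keq expr → x = -0.1467; check Q = 694.4
Then remove 1.144 M of A.
Step 3:
                  E         A
  init       0.2842     4.678
  Δ          -0.105    0.3149
  eq         0.1793     4.993
  solve Keq expr → x = 0.105; check Q = 694.4

x = 0.105 M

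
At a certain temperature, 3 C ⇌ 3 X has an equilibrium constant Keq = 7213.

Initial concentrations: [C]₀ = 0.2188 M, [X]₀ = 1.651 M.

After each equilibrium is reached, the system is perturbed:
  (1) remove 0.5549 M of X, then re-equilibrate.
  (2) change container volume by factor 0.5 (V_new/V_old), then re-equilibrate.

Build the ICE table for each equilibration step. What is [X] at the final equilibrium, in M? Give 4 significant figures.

Q₀ = 429.6 vs Keq = 7213 ⇒ Q<K, forward
Step 1:
                   C          X
  I           0.2188      1.651
  C          -0.1268     0.1268
  E          0.09201      1.778
  solve Keq expr → x = 0.04226; check Q = 7213
Then remove 0.5549 M of X.
Step 2:
                   C          X
  I          0.09201      1.223
  C         -0.02731    0.02731
  E          0.06471       1.25
  solve Keq expr → x = 0.009102; check Q = 7213
Then change container volume by factor 0.5 (V_new/V_old).
Step 3:
                   C          X
  I           0.1294        2.5
  C                0          0
  E           0.1294        2.5
  solve Keq expr → x = 0; check Q = 7213

[X]_eq = 2.5 M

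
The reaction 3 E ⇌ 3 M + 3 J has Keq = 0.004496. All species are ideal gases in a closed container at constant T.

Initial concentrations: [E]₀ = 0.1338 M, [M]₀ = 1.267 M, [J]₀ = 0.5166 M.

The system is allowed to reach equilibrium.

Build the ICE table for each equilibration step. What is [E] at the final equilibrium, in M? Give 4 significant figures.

[E]_eq = 0.5452 M

Q₀ = 117.1 vs Keq = 0.004496 ⇒ Q>K, reverse
Step 1:
                   E          M          J
  init        0.1338      1.267     0.5166
  Δ           0.4114    -0.4114    -0.4114
  eq          0.5452     0.8556     0.1052
  solve Keq expr → x = -0.1371; check Q = 0.004496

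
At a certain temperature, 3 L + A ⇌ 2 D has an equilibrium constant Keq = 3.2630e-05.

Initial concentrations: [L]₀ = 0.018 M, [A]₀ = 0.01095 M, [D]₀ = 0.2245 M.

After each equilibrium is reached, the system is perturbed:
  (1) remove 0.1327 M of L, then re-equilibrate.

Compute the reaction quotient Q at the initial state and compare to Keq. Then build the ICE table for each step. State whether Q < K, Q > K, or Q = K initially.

Q₀ = 7.8923e+05 vs Keq = 3.2630e-05 ⇒ Q>K, reverse
Step 1:
                  L         A         D
  I           0.018   0.01095    0.2245
  C          0.3361     0.112   -0.2241
  E          0.3541     0.123 4.2214e-04
  solve Keq expr → x = -0.112; check Q = 3.2630e-05
Then remove 0.1327 M of L.
Step 2:
                  L         A         D
  I          0.2214     0.123 4.2214e-04
  C       3.1933e-04 1.0644e-04 -2.1289e-04
  E          0.2217    0.1231 2.0926e-04
  solve Keq expr → x = -1.0644e-04; check Q = 3.2630e-05

Q₀ = 7.8923e+05; Q > K (proceeds reverse)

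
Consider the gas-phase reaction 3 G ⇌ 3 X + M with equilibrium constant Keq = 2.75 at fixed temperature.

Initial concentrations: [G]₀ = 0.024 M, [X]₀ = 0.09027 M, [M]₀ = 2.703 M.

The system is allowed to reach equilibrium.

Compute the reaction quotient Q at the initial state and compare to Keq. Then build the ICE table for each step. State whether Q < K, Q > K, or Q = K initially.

Q₀ = 143.8 vs Keq = 2.75 ⇒ Q>K, reverse
Step 1:
                  G         X         M
  Initial     0.024   0.09027     2.703
  Change    0.03293  -0.03293  -0.01098
  Equil     0.05693   0.05734     2.692
  solve Keq expr → x = -0.01098; check Q = 2.75

Q₀ = 143.8; Q > K (proceeds reverse)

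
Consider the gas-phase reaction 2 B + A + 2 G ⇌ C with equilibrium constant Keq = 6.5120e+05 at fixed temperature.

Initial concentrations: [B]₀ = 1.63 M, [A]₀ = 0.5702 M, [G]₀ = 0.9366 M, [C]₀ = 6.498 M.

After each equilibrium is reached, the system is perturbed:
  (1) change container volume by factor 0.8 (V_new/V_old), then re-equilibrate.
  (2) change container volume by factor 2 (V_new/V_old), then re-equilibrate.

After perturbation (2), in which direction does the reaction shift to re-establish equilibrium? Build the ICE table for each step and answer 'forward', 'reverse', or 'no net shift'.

Q₀ = 4.89 vs Keq = 6.5120e+05 ⇒ Q<K, forward
Step 1:
                   B          A          G          C
  I             1.63     0.5702     0.9366      6.498
  C          -0.9226    -0.4613    -0.9226     0.4613
  E           0.7074     0.1089      0.014      6.959
  solve Keq expr → x = 0.4613; check Q = 6.5120e+05
Then change container volume by factor 0.8 (V_new/V_old).
Step 2:
                   B          A          G          C
  I           0.8843     0.1361     0.0175      8.699
  C        -0.006094  -0.003047  -0.006094   0.003047
  E           0.8782     0.1331    0.01141      8.702
  solve Keq expr → x = 0.003047; check Q = 6.5120e+05
Then change container volume by factor 2 (V_new/V_old).
Step 3:
                   B          A          G          C
  I           0.4391    0.06654   0.005706      4.351
  C          0.01518   0.007588    0.01518  -0.007588
  E           0.4543    0.07413    0.02088      4.343
  solve Keq expr → x = -0.007588; check Q = 6.5120e+05

Direction: reverse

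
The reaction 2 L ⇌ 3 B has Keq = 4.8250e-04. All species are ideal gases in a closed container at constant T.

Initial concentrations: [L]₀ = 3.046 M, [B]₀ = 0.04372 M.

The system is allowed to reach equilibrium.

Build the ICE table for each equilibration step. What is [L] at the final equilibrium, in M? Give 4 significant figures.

[L]_eq = 2.967 M

Q₀ = 9.0070e-06 vs Keq = 4.8250e-04 ⇒ Q<K, forward
Step 1:
                  L         B
  init        3.046   0.04372
  Δ        -0.07882    0.1182
  eq          2.967     0.162
  solve Keq expr → x = 0.03941; check Q = 4.8250e-04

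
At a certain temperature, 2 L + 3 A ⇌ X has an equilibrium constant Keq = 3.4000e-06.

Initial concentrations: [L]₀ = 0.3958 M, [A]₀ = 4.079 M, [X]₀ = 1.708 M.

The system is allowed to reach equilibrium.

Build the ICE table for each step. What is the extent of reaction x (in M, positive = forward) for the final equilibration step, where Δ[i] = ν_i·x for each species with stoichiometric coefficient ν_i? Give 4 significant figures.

Q₀ = 0.1606 vs Keq = 3.4000e-06 ⇒ Q>K, reverse
Step 1:
                   L          A          X
  Initial     0.3958      4.079      1.708
  Change       3.344      5.017     -1.672
  Equil         3.74      9.096    0.03579
  solve Keq expr → x = -1.672; check Q = 3.4000e-06

x = -1.672 M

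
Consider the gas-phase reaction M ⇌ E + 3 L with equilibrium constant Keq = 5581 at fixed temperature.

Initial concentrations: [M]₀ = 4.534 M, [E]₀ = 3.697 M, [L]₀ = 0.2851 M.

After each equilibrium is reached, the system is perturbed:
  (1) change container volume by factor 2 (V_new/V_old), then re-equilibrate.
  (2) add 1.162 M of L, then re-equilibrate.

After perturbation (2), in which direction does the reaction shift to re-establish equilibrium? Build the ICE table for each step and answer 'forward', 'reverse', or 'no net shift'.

Q₀ = 0.0189 vs Keq = 5581 ⇒ Q<K, forward
Step 1:
                  M         E         L
  I           4.534     3.697    0.2851
  C          -3.261     3.261     9.784
  E           1.273     6.958     10.07
  solve Keq expr → x = 3.261; check Q = 5581
Then change container volume by factor 2 (V_new/V_old).
Step 2:
                  M         E         L
  I          0.6364     3.479     5.034
  C         -0.4524    0.4524     1.357
  E           0.184     3.932     6.392
  solve Keq expr → x = 0.4524; check Q = 5581
Then add 1.162 M of L.
Step 3:
                  M         E         L
  I           0.184     3.932     7.554
  C          0.0843   -0.0843   -0.2529
  E          0.2683     3.847     7.301
  solve Keq expr → x = -0.0843; check Q = 5581

Direction: reverse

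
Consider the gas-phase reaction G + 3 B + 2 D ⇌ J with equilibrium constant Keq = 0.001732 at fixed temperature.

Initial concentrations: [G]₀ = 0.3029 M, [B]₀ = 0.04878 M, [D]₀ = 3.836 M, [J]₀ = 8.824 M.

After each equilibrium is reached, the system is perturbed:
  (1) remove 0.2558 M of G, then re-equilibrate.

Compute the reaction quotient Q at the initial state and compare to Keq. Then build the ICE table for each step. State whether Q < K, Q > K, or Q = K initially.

Q₀ = 1.7056e+04; Q > K (proceeds reverse)

Q₀ = 1.7056e+04 vs Keq = 0.001732 ⇒ Q>K, reverse
Step 1:
                   G          B          D          J
  init        0.3029    0.04878      3.836      8.824
  Δ            1.317       3.95      2.633     -1.317
  eq            1.62      3.999      6.469      7.507
  solve Keq expr → x = -1.317; check Q = 0.001732
Then remove 0.2558 M of G.
Step 2:
                   G          B          D          J
  init         1.364      3.999      6.469      7.507
  Δ          0.04671     0.1401    0.09341   -0.04671
  eq            1.41      4.139      6.563      7.461
  solve Keq expr → x = -0.04671; check Q = 0.001732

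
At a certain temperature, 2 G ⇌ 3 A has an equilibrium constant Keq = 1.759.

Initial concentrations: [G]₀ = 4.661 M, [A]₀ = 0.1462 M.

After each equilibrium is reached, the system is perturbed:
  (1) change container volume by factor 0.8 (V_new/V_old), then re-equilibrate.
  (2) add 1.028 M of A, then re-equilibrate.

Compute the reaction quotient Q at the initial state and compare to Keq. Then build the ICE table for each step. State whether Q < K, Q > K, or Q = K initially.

Q₀ = 1.4384e-04 vs Keq = 1.759 ⇒ Q<K, forward
Step 1:
                   G          A
  I            4.661     0.1462
  C           -1.599      2.399
  E            3.062      2.545
  solve Keq expr → x = 0.7997; check Q = 1.759
Then change container volume by factor 0.8 (V_new/V_old).
Step 2:
                   G          A
  I            3.827      3.182
  C           0.1134      -0.17
  E             3.94      3.012
  solve Keq expr → x = -0.05668; check Q = 1.759
Then add 1.028 M of A.
Step 3:
                   G          A
  I             3.94       4.04
  C           0.5143    -0.7714
  E            4.455      3.268
  solve Keq expr → x = -0.2571; check Q = 1.759

Q₀ = 1.4384e-04; Q < K (proceeds forward)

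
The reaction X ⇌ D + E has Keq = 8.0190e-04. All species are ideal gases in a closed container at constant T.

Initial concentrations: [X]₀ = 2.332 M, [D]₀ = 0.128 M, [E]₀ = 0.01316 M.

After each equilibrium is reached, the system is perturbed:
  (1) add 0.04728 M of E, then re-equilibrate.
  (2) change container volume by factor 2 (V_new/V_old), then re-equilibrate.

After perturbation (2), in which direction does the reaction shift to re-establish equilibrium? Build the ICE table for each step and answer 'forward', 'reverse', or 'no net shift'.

Direction: forward

Q₀ = 7.2233e-04 vs Keq = 8.0190e-04 ⇒ Q<K, forward
Step 1:
                  X         D         E
  I           2.332     0.128   0.01316
  C       -0.001295  0.001295  0.001295
  E           2.331    0.1293   0.01446
  solve Keq expr → x = 0.001295; check Q = 8.0190e-04
Then add 0.04728 M of E.
Step 2:
                  X         D         E
  I           2.331    0.1293   0.06174
  C         0.04036  -0.04036  -0.04036
  E           2.371   0.08894   0.02138
  solve Keq expr → x = -0.04036; check Q = 8.0190e-04
Then change container volume by factor 2 (V_new/V_old).
Step 3:
                  X         D         E
  I           1.186   0.04447   0.01069
  C       -0.007491  0.007491  0.007491
  E           1.178   0.05196   0.01818
  solve Keq expr → x = 0.007491; check Q = 8.0190e-04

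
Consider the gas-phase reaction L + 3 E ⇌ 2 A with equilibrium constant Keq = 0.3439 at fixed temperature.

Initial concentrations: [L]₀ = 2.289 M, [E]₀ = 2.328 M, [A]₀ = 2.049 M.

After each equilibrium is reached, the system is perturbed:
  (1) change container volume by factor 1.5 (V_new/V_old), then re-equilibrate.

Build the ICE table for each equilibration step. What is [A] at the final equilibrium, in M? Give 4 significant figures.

Q₀ = 0.1454 vs Keq = 0.3439 ⇒ Q<K, forward
Step 1:
                   L          E          A
  Initial      2.289      2.328      2.049
  Change      -0.132     -0.396      0.264
  Equil        2.157      1.932      2.313
  solve Keq expr → x = 0.132; check Q = 0.3439
Then change container volume by factor 1.5 (V_new/V_old).
Step 2:
                   L          E          A
  Initial      1.438      1.288      1.542
  Change     0.08266      0.248    -0.1653
  Equil        1.521      1.536      1.377
  solve Keq expr → x = -0.08266; check Q = 0.3439

[A]_eq = 1.377 M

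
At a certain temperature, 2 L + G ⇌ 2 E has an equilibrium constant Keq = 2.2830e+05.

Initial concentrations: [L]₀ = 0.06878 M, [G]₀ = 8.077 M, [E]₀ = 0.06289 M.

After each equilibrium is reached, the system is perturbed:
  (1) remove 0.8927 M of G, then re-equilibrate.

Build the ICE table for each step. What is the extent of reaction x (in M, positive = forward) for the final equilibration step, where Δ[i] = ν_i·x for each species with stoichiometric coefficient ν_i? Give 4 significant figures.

Q₀ = 0.1035 vs Keq = 2.2830e+05 ⇒ Q<K, forward
Step 1:
                   L          G          E
  I          0.06878      8.077    0.06289
  C         -0.06868   -0.03434    0.06868
  E       9.7099e-05      8.043     0.1316
  solve Keq expr → x = 0.03434; check Q = 2.2830e+05
Then remove 0.8927 M of G.
Step 2:
                   L          G          E
  I       9.7099e-05       7.15     0.1316
  C       5.8787e-06 2.9394e-06 -5.8787e-06
  E       1.0298e-04       7.15     0.1316
  solve Keq expr → x = -2.9394e-06; check Q = 2.2830e+05

x = -2.9394e-06 M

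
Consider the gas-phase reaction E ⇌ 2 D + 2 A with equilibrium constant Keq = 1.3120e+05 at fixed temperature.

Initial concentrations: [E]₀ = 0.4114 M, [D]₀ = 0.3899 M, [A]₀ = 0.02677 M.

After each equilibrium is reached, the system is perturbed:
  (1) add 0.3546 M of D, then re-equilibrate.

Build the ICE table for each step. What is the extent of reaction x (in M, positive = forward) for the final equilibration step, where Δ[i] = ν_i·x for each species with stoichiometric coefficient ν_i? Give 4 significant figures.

x = -5.4223e-06 M

Q₀ = 2.6481e-04 vs Keq = 1.3120e+05 ⇒ Q<K, forward
Step 1:
                   E          D          A
  Initial     0.4114     0.3899    0.02677
  Change     -0.4114     0.8228     0.8228
  Equil   8.0899e-06      1.213     0.8496
  solve Keq expr → x = 0.4114; check Q = 1.3120e+05
Then add 0.3546 M of D.
Step 2:
                   E          D          A
  Initial 8.0899e-06      1.567     0.8496
  Change  5.4223e-06 -1.0845e-05 -1.0845e-05
  Equil   1.3512e-05      1.567     0.8495
  solve Keq expr → x = -5.4223e-06; check Q = 1.3120e+05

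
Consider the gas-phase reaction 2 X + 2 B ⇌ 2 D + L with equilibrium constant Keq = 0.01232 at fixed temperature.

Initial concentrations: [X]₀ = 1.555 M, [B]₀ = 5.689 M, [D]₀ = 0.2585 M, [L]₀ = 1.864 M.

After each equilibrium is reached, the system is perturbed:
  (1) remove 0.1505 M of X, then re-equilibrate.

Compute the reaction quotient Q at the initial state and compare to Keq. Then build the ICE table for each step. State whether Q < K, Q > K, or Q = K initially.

Q₀ = 0.001592 vs Keq = 0.01232 ⇒ Q<K, forward
Step 1:
                   X          B          D          L
  I            1.555      5.689     0.2585      1.864
  C          -0.2814    -0.2814     0.2814     0.1407
  E            1.274      5.408     0.5399      2.005
  solve Keq expr → x = 0.1407; check Q = 0.01232
Then remove 0.1505 M of X.
Step 2:
                   X          B          D          L
  I            1.123      5.408     0.5399      2.005
  C          0.04044    0.04044   -0.04044   -0.02022
  E            1.164      5.448     0.4995      1.984
  solve Keq expr → x = -0.02022; check Q = 0.01232

Q₀ = 0.001592; Q < K (proceeds forward)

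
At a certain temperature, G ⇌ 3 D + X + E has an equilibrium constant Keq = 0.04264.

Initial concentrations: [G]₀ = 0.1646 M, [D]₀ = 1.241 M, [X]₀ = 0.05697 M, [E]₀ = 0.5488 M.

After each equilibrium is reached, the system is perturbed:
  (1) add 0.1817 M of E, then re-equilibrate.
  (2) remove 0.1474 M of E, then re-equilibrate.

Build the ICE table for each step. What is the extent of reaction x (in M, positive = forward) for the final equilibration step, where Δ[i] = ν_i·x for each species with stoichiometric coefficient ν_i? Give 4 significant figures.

x = 0.002305 M

Q₀ = 0.363 vs Keq = 0.04264 ⇒ Q>K, reverse
Step 1:
                  G         D         X         E
  Initial    0.1646     1.241   0.05697    0.5488
  Change    0.04404   -0.1321  -0.04404  -0.04404
  Equil      0.2086     1.109   0.01293    0.5048
  solve Keq expr → x = -0.04404; check Q = 0.04264
Then add 0.1817 M of E.
Step 2:
                  G         D         X         E
  Initial    0.2086     1.109   0.01293    0.6865
  Change   0.003003 -0.009008 -0.003003 -0.003003
  Equil      0.2116       1.1  0.009924    0.6835
  solve Keq expr → x = -0.003003; check Q = 0.04264
Then remove 0.1474 M of E.
Step 3:
                  G         D         X         E
  Initial    0.2116       1.1  0.009924    0.5361
  Change  -0.002305  0.006916  0.002305  0.002305
  Equil      0.2093     1.107   0.01223    0.5384
  solve Keq expr → x = 0.002305; check Q = 0.04264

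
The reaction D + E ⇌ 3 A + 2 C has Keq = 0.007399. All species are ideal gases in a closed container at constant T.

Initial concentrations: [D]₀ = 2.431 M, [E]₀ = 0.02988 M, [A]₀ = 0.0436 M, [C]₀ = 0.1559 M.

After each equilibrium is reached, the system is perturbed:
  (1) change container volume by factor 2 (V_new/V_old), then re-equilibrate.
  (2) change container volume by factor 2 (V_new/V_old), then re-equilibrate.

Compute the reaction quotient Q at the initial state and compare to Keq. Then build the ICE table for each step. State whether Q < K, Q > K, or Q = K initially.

Q₀ = 2.7732e-05 vs Keq = 0.007399 ⇒ Q<K, forward
Step 1:
                  D         E         A         C
  Initial     2.431   0.02988    0.0436    0.1559
  Change   -0.02565  -0.02565   0.07696   0.05131
  Equil       2.405  0.004227    0.1206    0.2072
  solve Keq expr → x = 0.02565; check Q = 0.007399
Then change container volume by factor 2 (V_new/V_old).
Step 2:
                  D         E         A         C
  Initial     1.203  0.002114   0.06028    0.1036
  Change   -0.00175  -0.00175  0.005251  0.003501
  Equil       1.201 3.6328e-04   0.06553    0.1071
  solve Keq expr → x = 0.00175; check Q = 0.007399
Then change container volume by factor 2 (V_new/V_old).
Step 3:
                  D         E         A         C
  Initial    0.6005 1.8164e-04   0.03277   0.05355
  Change  -1.5765e-04 -1.5765e-04 4.7295e-04 3.1530e-04
  Equil      0.6003 2.3989e-05   0.03324   0.05387
  solve Keq expr → x = 1.5765e-04; check Q = 0.007399

Q₀ = 2.7732e-05; Q < K (proceeds forward)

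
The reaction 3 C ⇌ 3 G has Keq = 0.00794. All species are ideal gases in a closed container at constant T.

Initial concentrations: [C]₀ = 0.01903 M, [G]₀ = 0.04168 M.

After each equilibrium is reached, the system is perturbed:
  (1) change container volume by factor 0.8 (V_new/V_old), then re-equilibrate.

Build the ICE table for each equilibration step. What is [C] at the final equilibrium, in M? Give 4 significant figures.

[C]_eq = 0.06327 M

Q₀ = 10.51 vs Keq = 0.00794 ⇒ Q>K, reverse
Step 1:
                  C         G
  init      0.01903   0.04168
  Δ         0.03158  -0.03158
  eq        0.05061    0.0101
  solve Keq expr → x = -0.01053; check Q = 0.00794
Then change container volume by factor 0.8 (V_new/V_old).
Step 2:
                  C         G
  init      0.06327   0.01262
  Δ               0         0
  eq        0.06327   0.01262
  solve Keq expr → x = 0; check Q = 0.00794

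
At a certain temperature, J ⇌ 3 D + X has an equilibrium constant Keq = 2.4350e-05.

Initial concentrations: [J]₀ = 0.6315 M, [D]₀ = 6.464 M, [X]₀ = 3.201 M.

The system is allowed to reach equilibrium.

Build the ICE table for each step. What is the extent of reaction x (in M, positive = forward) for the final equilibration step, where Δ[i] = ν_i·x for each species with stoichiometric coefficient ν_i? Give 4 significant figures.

Q₀ = 1369 vs Keq = 2.4350e-05 ⇒ Q>K, reverse
Step 1:
                   J          D          X
  init        0.6315      6.464      3.201
  Δ            2.141     -6.424     -2.141
  eq           2.773    0.03994       1.06
  solve Keq expr → x = -2.141; check Q = 2.4350e-05

x = -2.141 M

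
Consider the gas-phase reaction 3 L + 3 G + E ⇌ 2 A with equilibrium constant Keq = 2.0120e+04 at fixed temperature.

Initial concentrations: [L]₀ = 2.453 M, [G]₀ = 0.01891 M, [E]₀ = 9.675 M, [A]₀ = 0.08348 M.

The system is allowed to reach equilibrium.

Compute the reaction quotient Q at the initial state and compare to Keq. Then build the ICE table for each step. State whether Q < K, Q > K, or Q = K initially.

Q₀ = 7.217 vs Keq = 2.0120e+04 ⇒ Q<K, forward
Step 1:
                    L           G           E           A
  I             2.453     0.01891       9.675     0.08348
  C          -0.01743    -0.01743   -0.005811     0.01162
  E             2.436    0.001476       9.669      0.0951
  solve Keq expr → x = 0.005811; check Q = 2.0120e+04

Q₀ = 7.217; Q < K (proceeds forward)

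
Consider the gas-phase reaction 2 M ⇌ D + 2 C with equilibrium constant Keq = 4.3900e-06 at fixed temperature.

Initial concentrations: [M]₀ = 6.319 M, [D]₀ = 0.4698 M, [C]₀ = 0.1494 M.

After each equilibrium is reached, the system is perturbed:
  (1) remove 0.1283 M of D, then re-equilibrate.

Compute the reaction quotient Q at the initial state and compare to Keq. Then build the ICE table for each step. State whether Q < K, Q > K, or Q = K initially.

Q₀ = 2.6261e-04 vs Keq = 4.3900e-06 ⇒ Q>K, reverse
Step 1:
                   M          D          C
  I            6.319     0.4698     0.1494
  C           0.1282    -0.0641    -0.1282
  E            6.447     0.4057    0.02121
  solve Keq expr → x = -0.0641; check Q = 4.3900e-06
Then remove 0.1283 M of D.
Step 2:
                   M          D          C
  I            6.447     0.2774    0.02121
  C        -0.004323   0.002162   0.004323
  E            6.443     0.2796    0.02553
  solve Keq expr → x = 0.002162; check Q = 4.3900e-06

Q₀ = 2.6261e-04; Q > K (proceeds reverse)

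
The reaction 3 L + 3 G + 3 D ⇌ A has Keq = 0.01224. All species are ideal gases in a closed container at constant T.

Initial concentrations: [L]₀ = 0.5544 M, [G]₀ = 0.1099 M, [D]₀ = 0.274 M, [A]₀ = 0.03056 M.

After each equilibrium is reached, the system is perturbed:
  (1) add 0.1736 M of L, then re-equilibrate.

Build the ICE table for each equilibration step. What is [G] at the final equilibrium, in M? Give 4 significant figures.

[G]_eq = 0.2016 M

Q₀ = 6568 vs Keq = 0.01224 ⇒ Q>K, reverse
Step 1:
                    L           G           D           A
  init         0.5544      0.1099       0.274     0.03056
  Δ           0.09168     0.09168     0.09168    -0.03056
  eq           0.6461      0.2016      0.3657  1.3220e-06
  solve Keq expr → x = -0.03056; check Q = 0.01224
Then add 0.1736 M of L.
Step 2:
                    L           G           D           A
  init         0.8197      0.2016      0.3657  1.3220e-06
  Δ       -4.1321e-06 -4.1321e-06 -4.1321e-06  1.3774e-06
  eq           0.8197      0.2016      0.3657  2.6994e-06
  solve Keq expr → x = 1.3774e-06; check Q = 0.01224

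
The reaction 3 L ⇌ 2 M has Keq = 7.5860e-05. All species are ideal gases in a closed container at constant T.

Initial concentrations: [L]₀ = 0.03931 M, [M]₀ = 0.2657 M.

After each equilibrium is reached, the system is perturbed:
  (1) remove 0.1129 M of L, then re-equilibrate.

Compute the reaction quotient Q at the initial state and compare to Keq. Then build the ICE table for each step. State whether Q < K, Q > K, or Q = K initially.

Q₀ = 1162; Q > K (proceeds reverse)

Q₀ = 1162 vs Keq = 7.5860e-05 ⇒ Q>K, reverse
Step 1:
                    L           M
  I           0.03931      0.2657
  C            0.3948     -0.2632
  E            0.4341    0.002491
  solve Keq expr → x = -0.1316; check Q = 7.5860e-05
Then remove 0.1129 M of L.
Step 2:
                    L           M
  I            0.3212    0.002491
  C          0.001343 -8.9566e-04
  E            0.3226    0.001596
  solve Keq expr → x = -4.4783e-04; check Q = 7.5860e-05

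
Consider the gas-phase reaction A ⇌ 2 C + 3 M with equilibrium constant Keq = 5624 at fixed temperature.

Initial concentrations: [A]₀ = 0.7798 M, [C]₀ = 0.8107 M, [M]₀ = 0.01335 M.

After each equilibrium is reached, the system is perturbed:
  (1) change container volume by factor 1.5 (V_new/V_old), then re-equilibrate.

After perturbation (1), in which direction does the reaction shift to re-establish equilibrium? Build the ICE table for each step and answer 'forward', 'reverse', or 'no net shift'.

Direction: forward

Q₀ = 2.0053e-06 vs Keq = 5624 ⇒ Q<K, forward
Step 1:
                  A         C         M
  init       0.7798    0.8107   0.01335
  Δ         -0.7676     1.535     2.303
  eq        0.01216     2.346     2.316
  solve Keq expr → x = 0.7676; check Q = 5624
Then change container volume by factor 1.5 (V_new/V_old).
Step 2:
                  A         C         M
  init     0.008107     1.564     1.544
  Δ       -0.006418   0.01284   0.01925
  eq       0.001689     1.577     1.563
  solve Keq expr → x = 0.006418; check Q = 5624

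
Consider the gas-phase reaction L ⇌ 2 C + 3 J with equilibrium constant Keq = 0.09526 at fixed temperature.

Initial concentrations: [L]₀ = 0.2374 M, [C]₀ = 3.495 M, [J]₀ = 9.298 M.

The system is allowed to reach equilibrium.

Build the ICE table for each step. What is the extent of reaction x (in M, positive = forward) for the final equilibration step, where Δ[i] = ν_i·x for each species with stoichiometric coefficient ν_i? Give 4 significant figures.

Q₀ = 4.1360e+04 vs Keq = 0.09526 ⇒ Q>K, reverse
Step 1:
                   L          C          J
  I           0.2374      3.495      9.298
  C            1.722     -3.444     -5.165
  E            1.959    0.05142      4.133
  solve Keq expr → x = -1.722; check Q = 0.09526

x = -1.722 M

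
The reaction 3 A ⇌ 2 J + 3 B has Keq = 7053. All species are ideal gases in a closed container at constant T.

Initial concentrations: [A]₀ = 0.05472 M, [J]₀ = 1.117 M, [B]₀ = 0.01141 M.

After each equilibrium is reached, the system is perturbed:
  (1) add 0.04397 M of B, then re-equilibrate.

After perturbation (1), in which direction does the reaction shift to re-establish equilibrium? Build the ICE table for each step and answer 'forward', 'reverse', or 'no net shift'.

Direction: reverse

Q₀ = 0.01131 vs Keq = 7053 ⇒ Q<K, forward
Step 1:
                  A         J         B
  init      0.05472     1.117   0.01141
  Δ        -0.05114   0.03409   0.05114
  eq       0.003582     1.151   0.06255
  solve Keq expr → x = 0.01705; check Q = 7053
Then add 0.04397 M of B.
Step 2:
                  A         J         B
  init     0.003582     1.151    0.1065
  Δ        0.002377 -0.001584 -0.002377
  eq       0.005959      1.15    0.1041
  solve Keq expr → x = -7.9223e-04; check Q = 7053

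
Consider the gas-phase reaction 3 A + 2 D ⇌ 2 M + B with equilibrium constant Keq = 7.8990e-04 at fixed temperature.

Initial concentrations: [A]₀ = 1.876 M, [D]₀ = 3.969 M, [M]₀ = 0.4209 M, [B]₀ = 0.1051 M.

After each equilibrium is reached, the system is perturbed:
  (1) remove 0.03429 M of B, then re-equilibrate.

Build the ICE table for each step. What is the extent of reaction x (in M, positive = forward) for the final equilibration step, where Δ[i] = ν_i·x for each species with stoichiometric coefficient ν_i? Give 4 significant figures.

Q₀ = 1.7902e-04 vs Keq = 7.8990e-04 ⇒ Q<K, forward
Step 1:
                    A           D           M           B
  init          1.876       3.969      0.4209      0.1051
  Δ           -0.2056     -0.1371      0.1371     0.06854
  eq             1.67       3.832       0.558      0.1736
  solve Keq expr → x = 0.06854; check Q = 7.8990e-04
Then remove 0.03429 M of B.
Step 2:
                    A           D           M           B
  init           1.67       3.832       0.558      0.1393
  Δ           -0.0323    -0.02153     0.02153     0.01077
  eq            1.638        3.81      0.5795      0.1501
  solve Keq expr → x = 0.01077; check Q = 7.8990e-04

x = 0.01077 M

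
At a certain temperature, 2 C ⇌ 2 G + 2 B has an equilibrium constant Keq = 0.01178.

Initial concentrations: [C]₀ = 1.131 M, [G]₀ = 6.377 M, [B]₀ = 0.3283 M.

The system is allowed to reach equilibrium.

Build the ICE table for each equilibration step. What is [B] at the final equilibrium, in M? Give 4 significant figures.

Q₀ = 3.426 vs Keq = 0.01178 ⇒ Q>K, reverse
Step 1:
                   C          G          B
  I            1.131      6.377     0.3283
  C           0.3027    -0.3027    -0.3027
  E            1.434      6.074    0.02562
  solve Keq expr → x = -0.1513; check Q = 0.01178

[B]_eq = 0.02562 M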